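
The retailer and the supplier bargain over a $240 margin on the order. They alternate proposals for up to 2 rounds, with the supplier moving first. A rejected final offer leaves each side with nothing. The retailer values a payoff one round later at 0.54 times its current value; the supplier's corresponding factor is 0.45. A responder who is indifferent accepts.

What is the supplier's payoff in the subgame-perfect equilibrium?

Round 2 (the retailer proposes): rejection yields 0 for the supplier; the retailer offers 0 and keeps 240.
Round 1 (the supplier proposes): the retailer can get 240 next round, worth 0.54 × 240 = 129.6 now. The supplier offers 129.6 and keeps 240 − 129.6 = 110.4.

110.4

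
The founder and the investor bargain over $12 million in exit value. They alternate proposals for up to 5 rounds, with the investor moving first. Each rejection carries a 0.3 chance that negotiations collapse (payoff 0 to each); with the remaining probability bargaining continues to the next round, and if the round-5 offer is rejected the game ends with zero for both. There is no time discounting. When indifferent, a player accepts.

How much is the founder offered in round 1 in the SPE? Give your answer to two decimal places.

3.75

By backward induction:
Round 5 (the investor proposes): rejection yields 0 for the founder; the investor offers 0 and keeps 12.
Round 4 (the founder proposes): rejecting gives the investor an expected 0.7 × 12 = 8.4. The founder offers 8.4 and keeps 12 − 8.4 = 3.6.
Round 3 (the investor proposes): rejecting gives the founder an expected 0.7 × 3.6 = 2.52, so the investor offers 2.52, keeping 9.48.
Round 2 (the founder proposes): rejecting gives the investor an expected 0.7 × 9.48 = 6.636. The founder offers 6.636 and keeps 12 − 6.636 = 5.364.
Round 1 (the investor proposes): rejecting gives the founder an expected 0.7 × 5.364 = 3.7548. The investor offers 3.7548 and keeps 12 − 3.7548 = 8.2452.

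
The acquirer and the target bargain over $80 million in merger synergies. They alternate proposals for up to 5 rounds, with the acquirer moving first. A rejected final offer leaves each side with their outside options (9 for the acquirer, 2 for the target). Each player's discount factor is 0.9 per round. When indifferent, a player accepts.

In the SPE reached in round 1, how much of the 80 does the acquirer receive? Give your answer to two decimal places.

Round 5 (the acquirer proposes): the target gets 2 if talks fail, so the acquirer offers 2 and keeps 78.
Round 4 (the target proposes): the acquirer can get 78 next round, worth 0.9 × 78 = 70.2 now; the target offers that and keeps 9.8.
Round 3 (the acquirer proposes): the target can get 9.8 next round, worth 0.9 × 9.8 = 8.82 now, so the acquirer offers 8.82, keeping 71.18.
Round 2 (the target proposes): the acquirer can get 71.18 next round, worth 0.9 × 71.18 = 64.062 now. The target offers 64.062 and keeps 80 − 64.062 = 15.938.
Round 1 (the acquirer proposes): the target can get 15.938 next round, worth 0.9 × 15.938 = 14.3442 now. The acquirer offers 14.3442 and keeps 80 − 14.3442 = 65.6558.

65.66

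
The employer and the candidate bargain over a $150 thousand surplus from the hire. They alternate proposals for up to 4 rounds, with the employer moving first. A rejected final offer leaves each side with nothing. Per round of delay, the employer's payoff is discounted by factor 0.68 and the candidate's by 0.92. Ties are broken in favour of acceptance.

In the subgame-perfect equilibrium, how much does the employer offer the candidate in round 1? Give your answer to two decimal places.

Round 4 (the candidate proposes): rejection yields 0 for the employer; the candidate offers 0 and keeps 150.
Round 3 (the employer proposes): the candidate can get 150 next round, worth 0.92 × 150 = 138 now, so the employer offers 138, keeping 12.
Round 2 (the candidate proposes): the employer can get 12 next round, worth 0.68 × 12 = 8.16 now; the candidate offers that and keeps 141.84.
Round 1 (the employer proposes): the candidate can get 141.84 next round, worth 0.92 × 141.84 = 130.4928 now, so the employer offers 130.4928, keeping 19.5072.

130.49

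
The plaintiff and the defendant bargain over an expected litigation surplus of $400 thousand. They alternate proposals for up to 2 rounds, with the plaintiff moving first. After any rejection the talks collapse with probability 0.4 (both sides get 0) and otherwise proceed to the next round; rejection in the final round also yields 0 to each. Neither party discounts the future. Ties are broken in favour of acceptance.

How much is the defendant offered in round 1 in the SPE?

By backward induction:
Round 2 (the defendant proposes): rejection yields 0 for the plaintiff; the defendant offers 0 and keeps 400.
Round 1 (the plaintiff proposes): rejecting gives the defendant an expected 0.6 × 400 = 240. The plaintiff offers 240 and keeps 400 − 240 = 160.

240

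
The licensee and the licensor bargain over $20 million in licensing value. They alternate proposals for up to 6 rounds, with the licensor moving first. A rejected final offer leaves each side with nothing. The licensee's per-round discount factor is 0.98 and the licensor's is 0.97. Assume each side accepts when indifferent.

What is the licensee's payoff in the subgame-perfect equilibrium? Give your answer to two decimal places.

Round 6 (the licensee proposes): the licensor will accept anything ≥ 0, so the licensee offers 0 and keeps 20.
Round 5 (the licensor proposes): the licensee can get 20 next round, worth 0.98 × 20 = 19.6 now; the licensor offers that and keeps 0.4.
Round 4 (the licensee proposes): the licensor can get 0.4 next round, worth 0.97 × 0.4 = 0.388 now, so the licensee offers 0.388, keeping 19.612.
Round 3 (the licensor proposes): the licensee can get 19.612 next round, worth 0.98 × 19.612 = 19.21976 now. The licensor offers 19.21976 and keeps 20 − 19.21976 = 0.78024.
Round 2 (the licensee proposes): the licensor can get 0.78024 next round, worth 0.97 × 0.78024 = 0.7568328 now; the licensee offers that and keeps 19.2431672.
Round 1 (the licensor proposes): the licensee can get 19.2431672 next round, worth 0.98 × 19.2431672 = 18.858303856 now. The licensor offers 18.858303856 and keeps 20 − 18.858303856 = 1.141696144.

18.86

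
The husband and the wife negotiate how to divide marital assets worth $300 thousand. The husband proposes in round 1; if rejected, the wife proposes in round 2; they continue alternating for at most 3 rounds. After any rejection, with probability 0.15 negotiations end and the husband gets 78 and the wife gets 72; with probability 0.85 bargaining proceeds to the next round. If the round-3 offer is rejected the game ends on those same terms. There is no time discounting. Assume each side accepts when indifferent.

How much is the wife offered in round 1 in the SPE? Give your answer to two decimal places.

91.13

Round 3 (the husband proposes): the wife gets 72 if talks fail, so the husband offers 72 and keeps 228.
Round 2 (the wife proposes): rejecting gives the husband an expected 0.85 × 228 + 0.15 × 78 = 205.5, so the wife offers 205.5, keeping 94.5.
Round 1 (the husband proposes): rejecting gives the wife an expected 0.85 × 94.5 + 0.15 × 72 = 91.125. The husband offers 91.125 and keeps 300 − 91.125 = 208.875.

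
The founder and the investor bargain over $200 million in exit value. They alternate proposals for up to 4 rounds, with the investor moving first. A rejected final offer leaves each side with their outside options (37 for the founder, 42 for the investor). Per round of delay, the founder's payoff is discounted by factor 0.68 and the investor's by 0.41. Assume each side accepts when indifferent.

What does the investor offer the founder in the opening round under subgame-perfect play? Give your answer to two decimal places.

110.19

Round 4 (the founder proposes): the investor gets 42 if talks fail, so the founder offers 42 and keeps 158.
Round 3 (the investor proposes): the founder can get 158 next round, worth 0.68 × 158 = 107.44 now; the investor offers that and keeps 92.56.
Round 2 (the founder proposes): the investor can get 92.56 next round, worth 0.41 × 92.56 = 37.9496 now; the founder offers that and keeps 162.0504.
Round 1 (the investor proposes): the founder can get 162.0504 next round, worth 0.68 × 162.0504 = 110.194272 now, so the investor offers 110.194272, keeping 89.805728.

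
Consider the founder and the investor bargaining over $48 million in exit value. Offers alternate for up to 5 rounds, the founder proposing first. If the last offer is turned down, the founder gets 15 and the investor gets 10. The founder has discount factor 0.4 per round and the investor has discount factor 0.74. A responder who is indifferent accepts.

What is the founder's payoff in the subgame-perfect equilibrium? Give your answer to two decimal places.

19.50

Round 5 (the founder proposes): the investor gets 10 if talks fail, so the founder offers 10 and keeps 38.
Round 4 (the investor proposes): the founder can get 38 next round, worth 0.4 × 38 = 15.2 now. The investor offers 15.2 and keeps 48 − 15.2 = 32.8.
Round 3 (the founder proposes): the investor can get 32.8 next round, worth 0.74 × 32.8 = 24.272 now. The founder offers 24.272 and keeps 48 − 24.272 = 23.728.
Round 2 (the investor proposes): the founder can get 23.728 next round, worth 0.4 × 23.728 = 9.4912 now; the investor offers that and keeps 38.5088.
Round 1 (the founder proposes): the investor can get 38.5088 next round, worth 0.74 × 38.5088 = 28.496512 now. The founder offers 28.496512 and keeps 48 − 28.496512 = 19.503488.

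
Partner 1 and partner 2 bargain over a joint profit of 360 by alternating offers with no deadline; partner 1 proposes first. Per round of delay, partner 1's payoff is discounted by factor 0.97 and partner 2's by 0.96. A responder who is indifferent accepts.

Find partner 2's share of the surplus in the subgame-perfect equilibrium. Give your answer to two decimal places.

When partner 1 proposes, partner 2 accepts any offer worth at least 0.96 times what partner 2 would get by proposing next round; and vice versa.
This gives x = 360 − 0.96y and y = 360 − 0.97x, where x and y are each side's share when it proposes.
Hence (1 − 0.96·0.97)x = 360(1 − 0.96), i.e. 0.0688·x = 14.4.
x ≈ 209.3023; partner 2's share is 360 − x ≈ 150.6977.

150.70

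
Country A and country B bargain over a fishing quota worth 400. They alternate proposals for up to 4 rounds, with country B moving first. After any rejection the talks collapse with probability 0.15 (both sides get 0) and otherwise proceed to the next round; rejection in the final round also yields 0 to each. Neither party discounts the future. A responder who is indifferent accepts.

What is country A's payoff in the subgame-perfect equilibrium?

296.65

Round 4 (country A proposes): country B will accept anything ≥ 0, so country A offers 0 and keeps 400.
Round 3 (country B proposes): rejecting gives country A an expected 0.85 × 400 = 340; country B offers that and keeps 60.
Round 2 (country A proposes): rejecting gives country B an expected 0.85 × 60 = 51; country A offers that and keeps 349.
Round 1 (country B proposes): rejecting gives country A an expected 0.85 × 349 = 296.65. Country B offers 296.65 and keeps 400 − 296.65 = 103.35.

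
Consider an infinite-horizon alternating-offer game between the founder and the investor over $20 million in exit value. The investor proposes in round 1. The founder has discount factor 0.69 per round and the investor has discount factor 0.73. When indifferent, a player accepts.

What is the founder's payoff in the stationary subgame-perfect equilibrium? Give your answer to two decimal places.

When the investor proposes, the founder accepts any offer worth at least 0.69 times what the founder would get by proposing next round; and vice versa.
This gives x = 20 − 0.69y and y = 20 − 0.73x, where x and y are each side's share when it proposes.
Hence (1 − 0.69·0.73)x = 20(1 − 0.69), i.e. 0.4963·x = 6.2.
x ≈ 12.4924; the founder's share is 20 − x ≈ 7.5076.

7.51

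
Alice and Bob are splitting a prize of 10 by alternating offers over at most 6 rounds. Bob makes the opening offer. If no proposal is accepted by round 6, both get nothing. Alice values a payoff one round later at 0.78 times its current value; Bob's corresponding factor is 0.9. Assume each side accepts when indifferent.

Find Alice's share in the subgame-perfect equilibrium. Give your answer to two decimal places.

5.17

By backward induction:
Round 6 (Alice proposes): rejection yields 0 for Bob; Alice offers 0 and keeps 10.
Round 5 (Bob proposes): Alice can get 10 next round, worth 0.78 × 10 = 7.8 now. Bob offers 7.8 and keeps 10 − 7.8 = 2.2.
Round 4 (Alice proposes): Bob can get 2.2 next round, worth 0.9 × 2.2 = 1.98 now, so Alice offers 1.98, keeping 8.02.
Round 3 (Bob proposes): Alice can get 8.02 next round, worth 0.78 × 8.02 = 6.2556 now; Bob offers that and keeps 3.7444.
Round 2 (Alice proposes): Bob can get 3.7444 next round, worth 0.9 × 3.7444 = 3.36996 now. Alice offers 3.36996 and keeps 10 − 3.36996 = 6.63004.
Round 1 (Bob proposes): Alice can get 6.63004 next round, worth 0.78 × 6.63004 = 5.1714312 now; Bob offers that and keeps 4.8285688.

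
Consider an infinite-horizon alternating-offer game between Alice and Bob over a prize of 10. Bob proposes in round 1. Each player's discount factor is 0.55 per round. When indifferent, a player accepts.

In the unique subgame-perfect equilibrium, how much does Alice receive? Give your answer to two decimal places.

3.55

In a stationary SPE each proposer offers the other exactly their discounted continuation value.
If Bob keeps x when proposing and Alice keeps y when proposing, then x = 10 − 0.55y and y = 10 − 0.55x.
Solving: x = 10(1 − 0.55) / (1 − 0.55·0.55) = 4.5 / 0.6975 ≈ 6.4516.
Alice gets 10 − 6.4516 ≈ 3.5484.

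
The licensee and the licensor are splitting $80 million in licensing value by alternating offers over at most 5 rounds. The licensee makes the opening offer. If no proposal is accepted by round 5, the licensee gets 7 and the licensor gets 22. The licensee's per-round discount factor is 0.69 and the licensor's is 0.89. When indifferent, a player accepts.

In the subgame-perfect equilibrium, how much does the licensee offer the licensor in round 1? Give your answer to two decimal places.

43.92

By backward induction:
Round 5 (the licensee proposes): the licensor gets 22 if talks fail, so the licensee offers 22 and keeps 58.
Round 4 (the licensor proposes): the licensee can get 58 next round, worth 0.69 × 58 = 40.02 now. The licensor offers 40.02 and keeps 80 − 40.02 = 39.98.
Round 3 (the licensee proposes): the licensor can get 39.98 next round, worth 0.89 × 39.98 = 35.5822 now. The licensee offers 35.5822 and keeps 80 − 35.5822 = 44.4178.
Round 2 (the licensor proposes): the licensee can get 44.4178 next round, worth 0.69 × 44.4178 = 30.648282 now; the licensor offers that and keeps 49.351718.
Round 1 (the licensee proposes): the licensor can get 49.351718 next round, worth 0.89 × 49.351718 = 43.92302902 now; the licensee offers that and keeps 36.07697098.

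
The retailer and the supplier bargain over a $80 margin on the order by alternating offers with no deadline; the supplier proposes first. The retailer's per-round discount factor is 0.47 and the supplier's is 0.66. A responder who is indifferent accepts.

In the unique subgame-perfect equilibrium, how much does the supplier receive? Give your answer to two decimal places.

When the supplier proposes, the retailer accepts any offer worth at least 0.47 times what the retailer would get by proposing next round; and vice versa.
This gives x = 80 − 0.47y and y = 80 − 0.66x, where x and y are each side's share when it proposes.
Hence (1 − 0.47·0.66)x = 80(1 − 0.47), i.e. 0.6898·x = 42.4.
x ≈ 61.4671; the retailer's share is 80 − x ≈ 18.5329.

61.47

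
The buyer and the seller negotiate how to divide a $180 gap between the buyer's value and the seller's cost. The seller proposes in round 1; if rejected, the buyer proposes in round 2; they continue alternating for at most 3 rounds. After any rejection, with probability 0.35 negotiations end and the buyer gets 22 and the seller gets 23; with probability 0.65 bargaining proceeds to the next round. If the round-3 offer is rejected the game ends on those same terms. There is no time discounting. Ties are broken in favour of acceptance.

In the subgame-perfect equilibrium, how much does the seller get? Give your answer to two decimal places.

127.29

Round 3 (the seller proposes): the buyer gets 22 if talks fail, so the seller offers 22 and keeps 158.
Round 2 (the buyer proposes): rejecting gives the seller an expected 0.65 × 158 + 0.35 × 23 = 110.75. The buyer offers 110.75 and keeps 180 − 110.75 = 69.25.
Round 1 (the seller proposes): rejecting gives the buyer an expected 0.65 × 69.25 + 0.35 × 22 = 52.7125; the seller offers that and keeps 127.2875.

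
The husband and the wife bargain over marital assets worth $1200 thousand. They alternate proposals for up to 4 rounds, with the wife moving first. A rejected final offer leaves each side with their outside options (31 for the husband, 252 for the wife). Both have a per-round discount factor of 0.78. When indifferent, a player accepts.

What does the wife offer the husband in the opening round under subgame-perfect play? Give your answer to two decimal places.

Solve by backward induction from round 4.
Round 4 (the husband proposes): the wife gets 252 if talks fail, so the husband offers 252 and keeps 948.
Round 3 (the wife proposes): the husband can get 948 next round, worth 0.78 × 948 = 739.44 now. The wife offers 739.44 and keeps 1200 − 739.44 = 460.56.
Round 2 (the husband proposes): the wife can get 460.56 next round, worth 0.78 × 460.56 = 359.2368 now. The husband offers 359.2368 and keeps 1200 − 359.2368 = 840.7632.
Round 1 (the wife proposes): the husband can get 840.7632 next round, worth 0.78 × 840.7632 = 655.795296 now; the wife offers that and keeps 544.204704.

655.80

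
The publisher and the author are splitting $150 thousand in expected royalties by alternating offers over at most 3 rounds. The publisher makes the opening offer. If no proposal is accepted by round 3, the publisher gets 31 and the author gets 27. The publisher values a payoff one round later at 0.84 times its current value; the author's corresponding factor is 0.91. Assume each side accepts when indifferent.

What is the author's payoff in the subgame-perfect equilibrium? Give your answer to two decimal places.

Solve by backward induction from round 3.
Round 3 (the publisher proposes): the author gets 27 if talks fail, so the publisher offers 27 and keeps 123.
Round 2 (the author proposes): the publisher can get 123 next round, worth 0.84 × 123 = 103.32 now. The author offers 103.32 and keeps 150 − 103.32 = 46.68.
Round 1 (the publisher proposes): the author can get 46.68 next round, worth 0.91 × 46.68 = 42.4788 now; the publisher offers that and keeps 107.5212.

42.48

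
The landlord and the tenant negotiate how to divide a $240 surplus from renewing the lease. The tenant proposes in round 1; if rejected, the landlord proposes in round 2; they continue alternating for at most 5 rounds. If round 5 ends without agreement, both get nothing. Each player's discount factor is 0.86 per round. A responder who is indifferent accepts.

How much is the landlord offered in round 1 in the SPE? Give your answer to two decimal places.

50.27

Round 5 (the tenant proposes): rejection yields 0 for the landlord; the tenant offers 0 and keeps 240.
Round 4 (the landlord proposes): the tenant can get 240 next round, worth 0.86 × 240 = 206.4 now. The landlord offers 206.4 and keeps 240 − 206.4 = 33.6.
Round 3 (the tenant proposes): the landlord can get 33.6 next round, worth 0.86 × 33.6 = 28.896 now; the tenant offers that and keeps 211.104.
Round 2 (the landlord proposes): the tenant can get 211.104 next round, worth 0.86 × 211.104 = 181.54944 now, so the landlord offers 181.54944, keeping 58.45056.
Round 1 (the tenant proposes): the landlord can get 58.45056 next round, worth 0.86 × 58.45056 = 50.2674816 now, so the tenant offers 50.2674816, keeping 189.7325184.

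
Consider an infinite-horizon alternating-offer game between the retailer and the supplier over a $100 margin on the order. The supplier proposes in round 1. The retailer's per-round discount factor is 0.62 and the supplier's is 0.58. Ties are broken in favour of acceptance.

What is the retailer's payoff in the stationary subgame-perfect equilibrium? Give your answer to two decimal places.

Let x be the supplier's share when the supplier proposes and y be the retailer's share when the retailer proposes.
The retailer accepts iff offered ≥ 0.62·y, so x = 100 − 0.62y. Symmetrically y = 100 − 0.58x.
Substituting: x = 100 − 0.62(100 − 0.58x), giving x(1 − 0.58·0.62) = 100(1 − 0.62).
So x = 100 × 0.38 / 0.6404 ≈ 59.3379, and the retailer receives 100 − x ≈ 40.6621.

40.66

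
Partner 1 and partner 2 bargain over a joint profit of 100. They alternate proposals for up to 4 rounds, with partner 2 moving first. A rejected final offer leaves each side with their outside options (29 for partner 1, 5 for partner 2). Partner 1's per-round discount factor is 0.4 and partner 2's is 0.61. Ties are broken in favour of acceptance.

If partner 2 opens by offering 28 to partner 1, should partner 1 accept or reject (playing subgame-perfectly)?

Accept

Round 4 (partner 1 proposes): partner 2 gets 5 if talks fail, so partner 1 offers 5 and keeps 95.
Round 3 (partner 2 proposes): partner 1 can get 95 next round, worth 0.4 × 95 = 38 now, so partner 2 offers 38, keeping 62.
Round 2 (partner 1 proposes): partner 2 can get 62 next round, worth 0.61 × 62 = 37.82 now, so partner 1 offers 37.82, keeping 62.18.
So by rejecting in round 1, partner 1 gets 62.18 next round, worth 0.4 × 62.18 = 24.872 now.
Offer 28 ≥ 24.872, so partner 1 accepts.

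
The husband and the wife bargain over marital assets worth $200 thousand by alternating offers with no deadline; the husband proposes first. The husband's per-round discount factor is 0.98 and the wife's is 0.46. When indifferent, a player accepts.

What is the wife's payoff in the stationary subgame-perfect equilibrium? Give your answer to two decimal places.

3.35

When the husband proposes, the wife accepts any offer worth at least 0.46 times what the wife would get by proposing next round; and vice versa.
This gives x = 200 − 0.46y and y = 200 − 0.98x, where x and y are each side's share when it proposes.
Hence (1 − 0.46·0.98)x = 200(1 − 0.46), i.e. 0.5492·x = 108.
x ≈ 196.6497; the wife's share is 200 − x ≈ 3.3503.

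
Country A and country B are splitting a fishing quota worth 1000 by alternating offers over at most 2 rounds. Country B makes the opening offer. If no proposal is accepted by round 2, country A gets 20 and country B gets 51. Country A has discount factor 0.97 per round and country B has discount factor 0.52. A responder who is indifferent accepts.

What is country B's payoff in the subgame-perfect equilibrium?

By backward induction:
Round 2 (country A proposes): country B gets 51 if talks fail, so country A offers 51 and keeps 949.
Round 1 (country B proposes): country A can get 949 next round, worth 0.97 × 949 = 920.53 now, so country B offers 920.53, keeping 79.47.

79.47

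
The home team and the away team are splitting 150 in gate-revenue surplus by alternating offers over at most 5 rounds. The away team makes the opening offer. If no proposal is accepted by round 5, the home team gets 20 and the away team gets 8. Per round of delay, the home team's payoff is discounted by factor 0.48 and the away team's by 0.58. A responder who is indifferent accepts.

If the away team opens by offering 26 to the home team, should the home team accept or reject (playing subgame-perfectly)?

Reject

Round 5 (the away team proposes): the home team gets 20 if talks fail, so the away team offers 20 and keeps 130.
Round 4 (the home team proposes): the away team can get 130 next round, worth 0.58 × 130 = 75.4 now. The home team offers 75.4 and keeps 150 − 75.4 = 74.6.
Round 3 (the away team proposes): the home team can get 74.6 next round, worth 0.48 × 74.6 = 35.808 now, so the away team offers 35.808, keeping 114.192.
Round 2 (the home team proposes): the away team can get 114.192 next round, worth 0.58 × 114.192 = 66.23136 now, so the home team offers 66.23136, keeping 83.76864.
So by rejecting in round 1, the home team gets 83.76864 next round, worth 0.48 × 83.76864 = 40.2089472 now.
Offer 26 < 40.2089472, so the home team rejects.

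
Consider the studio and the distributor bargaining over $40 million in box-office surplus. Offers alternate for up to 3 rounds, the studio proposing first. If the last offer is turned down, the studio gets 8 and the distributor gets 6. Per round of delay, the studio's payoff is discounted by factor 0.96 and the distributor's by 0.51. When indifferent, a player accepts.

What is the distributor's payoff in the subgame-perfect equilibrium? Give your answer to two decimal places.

Round 3 (the studio proposes): the distributor gets 6 if talks fail, so the studio offers 6 and keeps 34.
Round 2 (the distributor proposes): the studio can get 34 next round, worth 0.96 × 34 = 32.64 now; the distributor offers that and keeps 7.36.
Round 1 (the studio proposes): the distributor can get 7.36 next round, worth 0.51 × 7.36 = 3.7536 now; the studio offers that and keeps 36.2464.

3.75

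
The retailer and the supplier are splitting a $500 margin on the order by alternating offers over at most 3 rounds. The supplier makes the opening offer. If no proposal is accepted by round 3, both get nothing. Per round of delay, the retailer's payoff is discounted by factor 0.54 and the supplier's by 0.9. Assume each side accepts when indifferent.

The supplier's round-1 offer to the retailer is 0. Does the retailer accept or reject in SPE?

Reject

Work out the retailer's continuation value if the offer is rejected.
Round 3 (the supplier proposes): rejection yields 0 for the retailer; the supplier offers 0 and keeps 500.
Round 2 (the retailer proposes): the supplier can get 500 next round, worth 0.9 × 500 = 450 now, so the retailer offers 450, keeping 50.
So by rejecting in round 1, the retailer gets 50 next round, worth 0.54 × 50 = 27 now.
Offer 0 < 27, so the retailer rejects.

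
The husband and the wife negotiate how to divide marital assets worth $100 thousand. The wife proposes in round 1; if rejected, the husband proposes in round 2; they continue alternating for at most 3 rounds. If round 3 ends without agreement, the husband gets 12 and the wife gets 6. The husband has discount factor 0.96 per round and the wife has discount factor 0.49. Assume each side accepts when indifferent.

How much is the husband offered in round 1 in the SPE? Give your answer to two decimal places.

Round 3 (the wife proposes): the husband gets 12 if talks fail, so the wife offers 12 and keeps 88.
Round 2 (the husband proposes): the wife can get 88 next round, worth 0.49 × 88 = 43.12 now, so the husband offers 43.12, keeping 56.88.
Round 1 (the wife proposes): the husband can get 56.88 next round, worth 0.96 × 56.88 = 54.6048 now. The wife offers 54.6048 and keeps 100 − 54.6048 = 45.3952.

54.60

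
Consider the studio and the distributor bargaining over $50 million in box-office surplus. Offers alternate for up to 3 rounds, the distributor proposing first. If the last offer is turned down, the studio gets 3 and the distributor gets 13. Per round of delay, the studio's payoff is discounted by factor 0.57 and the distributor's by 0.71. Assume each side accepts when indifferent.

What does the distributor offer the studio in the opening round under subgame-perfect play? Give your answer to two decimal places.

Round 3 (the distributor proposes): the studio gets 3 if talks fail, so the distributor offers 3 and keeps 47.
Round 2 (the studio proposes): the distributor can get 47 next round, worth 0.71 × 47 = 33.37 now, so the studio offers 33.37, keeping 16.63.
Round 1 (the distributor proposes): the studio can get 16.63 next round, worth 0.57 × 16.63 = 9.4791 now; the distributor offers that and keeps 40.5209.

9.48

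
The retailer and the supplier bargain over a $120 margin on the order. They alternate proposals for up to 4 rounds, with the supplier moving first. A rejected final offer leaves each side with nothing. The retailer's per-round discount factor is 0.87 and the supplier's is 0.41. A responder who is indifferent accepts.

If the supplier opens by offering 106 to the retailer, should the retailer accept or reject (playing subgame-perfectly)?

Work out the retailer's continuation value if the offer is rejected.
Round 4 (the retailer proposes): the supplier will accept anything ≥ 0, so the retailer offers 0 and keeps 120.
Round 3 (the supplier proposes): the retailer can get 120 next round, worth 0.87 × 120 = 104.4 now; the supplier offers that and keeps 15.6.
Round 2 (the retailer proposes): the supplier can get 15.6 next round, worth 0.41 × 15.6 = 6.396 now. The retailer offers 6.396 and keeps 120 − 6.396 = 113.604.
So by rejecting in round 1, the retailer gets 113.604 next round, worth 0.87 × 113.604 = 98.83548 now.
Offer 106 ≥ 98.83548, so the retailer accepts.

Accept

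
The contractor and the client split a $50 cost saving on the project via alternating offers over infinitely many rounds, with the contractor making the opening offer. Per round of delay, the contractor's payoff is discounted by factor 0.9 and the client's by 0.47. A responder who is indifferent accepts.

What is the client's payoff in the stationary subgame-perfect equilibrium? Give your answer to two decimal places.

When the contractor proposes, the client accepts any offer worth at least 0.47 times what the client would get by proposing next round; and vice versa.
This gives x = 50 − 0.47y and y = 50 − 0.9x, where x and y are each side's share when it proposes.
Hence (1 − 0.47·0.9)x = 50(1 − 0.47), i.e. 0.577·x = 26.5.
x ≈ 45.9272; the client's share is 50 − x ≈ 4.0728.

4.07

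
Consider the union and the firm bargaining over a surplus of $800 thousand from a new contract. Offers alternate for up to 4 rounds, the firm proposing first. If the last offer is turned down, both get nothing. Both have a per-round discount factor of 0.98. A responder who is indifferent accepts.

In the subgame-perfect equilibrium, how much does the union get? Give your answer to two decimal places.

Round 4 (the union proposes): rejection yields 0 for the firm; the union offers 0 and keeps 800.
Round 3 (the firm proposes): the union can get 800 next round, worth 0.98 × 800 = 784 now; the firm offers that and keeps 16.
Round 2 (the union proposes): the firm can get 16 next round, worth 0.98 × 16 = 15.68 now, so the union offers 15.68, keeping 784.32.
Round 1 (the firm proposes): the union can get 784.32 next round, worth 0.98 × 784.32 = 768.6336 now, so the firm offers 768.6336, keeping 31.3664.

768.63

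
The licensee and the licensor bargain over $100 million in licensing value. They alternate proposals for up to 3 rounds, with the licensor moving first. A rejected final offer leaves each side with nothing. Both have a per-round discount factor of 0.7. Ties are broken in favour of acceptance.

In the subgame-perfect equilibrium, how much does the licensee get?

Round 3 (the licensor proposes): the licensee will accept anything ≥ 0, so the licensor offers 0 and keeps 100.
Round 2 (the licensee proposes): the licensor can get 100 next round, worth 0.7 × 100 = 70 now, so the licensee offers 70, keeping 30.
Round 1 (the licensor proposes): the licensee can get 30 next round, worth 0.7 × 30 = 21 now. The licensor offers 21 and keeps 100 − 21 = 79.

21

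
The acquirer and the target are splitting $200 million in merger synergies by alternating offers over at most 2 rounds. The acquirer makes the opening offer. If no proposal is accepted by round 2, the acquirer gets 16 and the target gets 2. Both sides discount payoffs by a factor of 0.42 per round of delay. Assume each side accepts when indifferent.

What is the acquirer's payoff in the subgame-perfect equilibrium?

Round 2 (the target proposes): the acquirer gets 16 if talks fail, so the target offers 16 and keeps 184.
Round 1 (the acquirer proposes): the target can get 184 next round, worth 0.42 × 184 = 77.28 now. The acquirer offers 77.28 and keeps 200 − 77.28 = 122.72.

122.72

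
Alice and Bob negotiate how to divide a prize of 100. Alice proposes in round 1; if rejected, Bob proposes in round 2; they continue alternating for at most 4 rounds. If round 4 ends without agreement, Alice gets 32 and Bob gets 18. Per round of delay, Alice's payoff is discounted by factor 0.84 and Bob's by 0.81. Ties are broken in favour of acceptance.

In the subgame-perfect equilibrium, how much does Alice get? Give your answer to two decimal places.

49.56

Solve by backward induction from round 4.
Round 4 (Bob proposes): Alice gets 32 if talks fail, so Bob offers 32 and keeps 68.
Round 3 (Alice proposes): Bob can get 68 next round, worth 0.81 × 68 = 55.08 now, so Alice offers 55.08, keeping 44.92.
Round 2 (Bob proposes): Alice can get 44.92 next round, worth 0.84 × 44.92 = 37.7328 now. Bob offers 37.7328 and keeps 100 − 37.7328 = 62.2672.
Round 1 (Alice proposes): Bob can get 62.2672 next round, worth 0.81 × 62.2672 = 50.436432 now, so Alice offers 50.436432, keeping 49.563568.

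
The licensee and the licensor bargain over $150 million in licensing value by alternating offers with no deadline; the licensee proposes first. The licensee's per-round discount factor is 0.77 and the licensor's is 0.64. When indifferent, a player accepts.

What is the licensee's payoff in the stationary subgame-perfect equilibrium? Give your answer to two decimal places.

106.47

Let x be the licensee's share when the licensee proposes and y be the licensor's share when the licensor proposes.
The licensor accepts iff offered ≥ 0.64·y, so x = 150 − 0.64y. Symmetrically y = 150 − 0.77x.
Substituting: x = 150 − 0.64(150 − 0.77x), giving x(1 − 0.77·0.64) = 150(1 − 0.64).
So x = 150 × 0.36 / 0.5072 ≈ 106.4669, and the licensor receives 150 − x ≈ 43.5331.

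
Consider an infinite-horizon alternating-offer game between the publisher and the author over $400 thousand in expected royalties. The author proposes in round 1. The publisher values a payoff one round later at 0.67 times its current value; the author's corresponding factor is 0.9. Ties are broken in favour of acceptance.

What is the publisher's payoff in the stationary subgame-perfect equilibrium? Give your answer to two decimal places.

Let x be the author's share when the author proposes and y be the publisher's share when the publisher proposes.
The publisher accepts iff offered ≥ 0.67·y, so x = 400 − 0.67y. Symmetrically y = 400 − 0.9x.
Substituting: x = 400 − 0.67(400 − 0.9x), giving x(1 − 0.9·0.67) = 400(1 − 0.67).
So x = 400 × 0.33 / 0.397 ≈ 332.4937, and the publisher receives 400 − x ≈ 67.5063.

67.51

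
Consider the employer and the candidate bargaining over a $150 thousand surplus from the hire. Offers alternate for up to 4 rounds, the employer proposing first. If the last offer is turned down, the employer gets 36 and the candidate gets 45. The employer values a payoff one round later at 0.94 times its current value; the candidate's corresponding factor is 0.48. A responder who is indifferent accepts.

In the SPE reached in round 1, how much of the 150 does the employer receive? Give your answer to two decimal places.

Round 4 (the candidate proposes): the employer gets 36 if talks fail, so the candidate offers 36 and keeps 114.
Round 3 (the employer proposes): the candidate can get 114 next round, worth 0.48 × 114 = 54.72 now. The employer offers 54.72 and keeps 150 − 54.72 = 95.28.
Round 2 (the candidate proposes): the employer can get 95.28 next round, worth 0.94 × 95.28 = 89.5632 now; the candidate offers that and keeps 60.4368.
Round 1 (the employer proposes): the candidate can get 60.4368 next round, worth 0.48 × 60.4368 = 29.009664 now; the employer offers that and keeps 120.990336.

120.99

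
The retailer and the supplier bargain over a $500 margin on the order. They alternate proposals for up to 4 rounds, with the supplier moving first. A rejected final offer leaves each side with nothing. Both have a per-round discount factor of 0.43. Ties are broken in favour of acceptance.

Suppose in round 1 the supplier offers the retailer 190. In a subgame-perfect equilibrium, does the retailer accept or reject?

Round 4 (the retailer proposes): rejection yields 0 for the supplier; the retailer offers 0 and keeps 500.
Round 3 (the supplier proposes): the retailer can get 500 next round, worth 0.43 × 500 = 215 now, so the supplier offers 215, keeping 285.
Round 2 (the retailer proposes): the supplier can get 285 next round, worth 0.43 × 285 = 122.55 now. The retailer offers 122.55 and keeps 500 − 122.55 = 377.45.
So by rejecting in round 1, the retailer gets 377.45 next round, worth 0.43 × 377.45 = 162.3035 now.
Offer 190 ≥ 162.3035, so the retailer accepts.

Accept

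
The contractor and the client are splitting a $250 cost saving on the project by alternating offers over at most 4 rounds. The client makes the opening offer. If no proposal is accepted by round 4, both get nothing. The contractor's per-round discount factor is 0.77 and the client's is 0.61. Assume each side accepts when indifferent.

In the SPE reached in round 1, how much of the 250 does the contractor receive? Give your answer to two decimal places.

By backward induction:
Round 4 (the contractor proposes): rejection yields 0 for the client; the contractor offers 0 and keeps 250.
Round 3 (the client proposes): the contractor can get 250 next round, worth 0.77 × 250 = 192.5 now; the client offers that and keeps 57.5.
Round 2 (the contractor proposes): the client can get 57.5 next round, worth 0.61 × 57.5 = 35.075 now. The contractor offers 35.075 and keeps 250 − 35.075 = 214.925.
Round 1 (the client proposes): the contractor can get 214.925 next round, worth 0.77 × 214.925 = 165.49225 now, so the client offers 165.49225, keeping 84.50775.

165.49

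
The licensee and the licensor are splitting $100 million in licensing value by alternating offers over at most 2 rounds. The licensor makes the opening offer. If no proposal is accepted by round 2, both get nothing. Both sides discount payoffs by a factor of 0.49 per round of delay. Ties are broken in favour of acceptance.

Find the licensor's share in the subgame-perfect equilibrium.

51

Round 2 (the licensee proposes): the licensor will accept anything ≥ 0, so the licensee offers 0 and keeps 100.
Round 1 (the licensor proposes): the licensee can get 100 next round, worth 0.49 × 100 = 49 now, so the licensor offers 49, keeping 51.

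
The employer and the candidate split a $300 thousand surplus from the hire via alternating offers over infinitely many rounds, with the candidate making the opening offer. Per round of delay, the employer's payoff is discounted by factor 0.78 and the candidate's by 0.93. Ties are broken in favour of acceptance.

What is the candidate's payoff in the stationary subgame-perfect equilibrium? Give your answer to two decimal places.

240.35

In a stationary SPE each proposer offers the other exactly their discounted continuation value.
If the candidate keeps x when proposing and the employer keeps y when proposing, then x = 300 − 0.78y and y = 300 − 0.93x.
Solving: x = 300(1 − 0.78) / (1 − 0.93·0.78) = 66 / 0.2746 ≈ 240.3496.
The employer gets 300 − 240.3496 ≈ 59.6504.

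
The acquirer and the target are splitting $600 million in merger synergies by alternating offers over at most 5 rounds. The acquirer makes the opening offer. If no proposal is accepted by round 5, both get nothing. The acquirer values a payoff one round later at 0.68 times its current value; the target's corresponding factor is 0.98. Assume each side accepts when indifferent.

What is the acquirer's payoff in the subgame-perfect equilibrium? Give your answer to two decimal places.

Round 5 (the acquirer proposes): rejection yields 0 for the target; the acquirer offers 0 and keeps 600.
Round 4 (the target proposes): the acquirer can get 600 next round, worth 0.68 × 600 = 408 now, so the target offers 408, keeping 192.
Round 3 (the acquirer proposes): the target can get 192 next round, worth 0.98 × 192 = 188.16 now, so the acquirer offers 188.16, keeping 411.84.
Round 2 (the target proposes): the acquirer can get 411.84 next round, worth 0.68 × 411.84 = 280.0512 now. The target offers 280.0512 and keeps 600 − 280.0512 = 319.9488.
Round 1 (the acquirer proposes): the target can get 319.9488 next round, worth 0.98 × 319.9488 = 313.549824 now; the acquirer offers that and keeps 286.450176.

286.45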